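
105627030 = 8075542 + 97551488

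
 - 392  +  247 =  - 145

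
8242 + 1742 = 9984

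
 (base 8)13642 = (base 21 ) DF2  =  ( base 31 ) 695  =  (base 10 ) 6050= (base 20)f2a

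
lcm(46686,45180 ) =1400580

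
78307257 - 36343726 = 41963531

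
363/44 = 33/4= 8.25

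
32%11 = 10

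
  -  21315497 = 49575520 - 70891017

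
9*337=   3033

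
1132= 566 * 2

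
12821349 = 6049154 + 6772195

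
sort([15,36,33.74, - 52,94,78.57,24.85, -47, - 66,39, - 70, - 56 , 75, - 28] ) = [ - 70,  -  66, - 56 ,- 52, - 47, - 28,  15,24.85,33.74,36,39, 75,78.57,94]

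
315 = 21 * 15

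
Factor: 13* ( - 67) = -871 = - 13^1 * 67^1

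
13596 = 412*33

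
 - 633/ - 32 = 19+25/32=19.78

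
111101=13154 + 97947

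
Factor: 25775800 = 2^3*5^2*128879^1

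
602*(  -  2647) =-1593494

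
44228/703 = 62 + 642/703=62.91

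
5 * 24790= 123950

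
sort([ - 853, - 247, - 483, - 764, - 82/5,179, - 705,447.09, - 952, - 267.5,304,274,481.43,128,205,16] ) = [ - 952, - 853, - 764, - 705, - 483, - 267.5, - 247, - 82/5,16, 128,  179,205,274,304, 447.09, 481.43] 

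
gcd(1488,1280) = 16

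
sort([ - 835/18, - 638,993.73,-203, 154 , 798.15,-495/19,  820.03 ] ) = [-638, - 203, - 835/18, - 495/19,  154,798.15,820.03,993.73]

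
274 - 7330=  - 7056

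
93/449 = 93/449 = 0.21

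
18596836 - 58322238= - 39725402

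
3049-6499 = -3450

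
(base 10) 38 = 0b100110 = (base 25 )1d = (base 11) 35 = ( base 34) 14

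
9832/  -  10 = -4916/5 = - 983.20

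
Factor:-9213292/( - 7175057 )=2^2 *11^1*23^( - 1 )*157^( - 1 ) *1987^( - 1 ) * 209393^1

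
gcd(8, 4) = 4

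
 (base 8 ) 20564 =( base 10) 8564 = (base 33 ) 7SH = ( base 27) BK5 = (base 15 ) 280E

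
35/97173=35/97173= 0.00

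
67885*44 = 2986940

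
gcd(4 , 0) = 4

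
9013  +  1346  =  10359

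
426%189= 48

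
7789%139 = 5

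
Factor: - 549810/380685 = - 894/619 = - 2^1*3^1*149^1*619^ ( - 1)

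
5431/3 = 5431/3  =  1810.33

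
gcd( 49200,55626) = 6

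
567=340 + 227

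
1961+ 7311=9272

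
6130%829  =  327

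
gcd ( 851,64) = 1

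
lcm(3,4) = 12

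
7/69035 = 7/69035 = 0.00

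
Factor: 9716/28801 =28/83 = 2^2*7^1*83^( - 1)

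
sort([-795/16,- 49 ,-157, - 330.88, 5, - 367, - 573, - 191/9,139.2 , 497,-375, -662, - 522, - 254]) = [  -  662, - 573 , - 522, - 375, - 367,- 330.88,-254, - 157, - 795/16, - 49, - 191/9 , 5,139.2 , 497 ]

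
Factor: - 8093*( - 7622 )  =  61684846= 2^1 * 37^1*103^1*8093^1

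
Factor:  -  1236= - 2^2*3^1 * 103^1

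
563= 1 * 563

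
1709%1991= 1709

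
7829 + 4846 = 12675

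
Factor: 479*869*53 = 22061303=11^1*53^1*79^1*479^1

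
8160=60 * 136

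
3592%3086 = 506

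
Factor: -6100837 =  - 1289^1*4733^1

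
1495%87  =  16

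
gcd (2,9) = 1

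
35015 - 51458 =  - 16443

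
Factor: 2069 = 2069^1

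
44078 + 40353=84431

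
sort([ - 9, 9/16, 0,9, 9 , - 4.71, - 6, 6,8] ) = [ - 9, - 6, - 4.71,0, 9/16,  6, 8, 9  ,  9 ]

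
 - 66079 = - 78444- - 12365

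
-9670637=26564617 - 36235254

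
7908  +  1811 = 9719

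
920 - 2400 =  - 1480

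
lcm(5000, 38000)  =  190000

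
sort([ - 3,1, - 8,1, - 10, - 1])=[ - 10, - 8, - 3, - 1,  1,1] 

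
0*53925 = 0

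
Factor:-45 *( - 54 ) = 2430 = 2^1 * 3^5 * 5^1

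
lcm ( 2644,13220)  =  13220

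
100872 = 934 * 108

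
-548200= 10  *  (  -  54820 ) 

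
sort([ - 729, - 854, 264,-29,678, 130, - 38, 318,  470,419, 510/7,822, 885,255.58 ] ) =[ - 854, -729,  -  38,  -  29, 510/7,130, 255.58,264,318, 419,470,678, 822,885 ]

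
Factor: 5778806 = 2^1*11^1*193^1*1361^1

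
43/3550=43/3550 = 0.01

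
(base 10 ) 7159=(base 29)8ep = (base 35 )5tj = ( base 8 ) 15767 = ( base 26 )af9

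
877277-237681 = 639596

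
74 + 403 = 477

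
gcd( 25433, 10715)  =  1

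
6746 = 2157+4589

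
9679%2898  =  985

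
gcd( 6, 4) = 2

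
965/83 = 11+52/83= 11.63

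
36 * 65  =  2340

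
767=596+171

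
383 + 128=511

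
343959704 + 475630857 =819590561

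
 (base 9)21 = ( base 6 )31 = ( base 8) 23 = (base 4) 103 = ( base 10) 19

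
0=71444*0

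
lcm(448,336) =1344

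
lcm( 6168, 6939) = 55512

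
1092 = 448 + 644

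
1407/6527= 1407/6527  =  0.22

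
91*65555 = 5965505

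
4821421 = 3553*1357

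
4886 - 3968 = 918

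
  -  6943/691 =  - 6943/691 = -10.05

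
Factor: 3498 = 2^1* 3^1*11^1*53^1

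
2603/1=2603 = 2603.00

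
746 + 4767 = 5513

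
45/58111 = 45/58111 = 0.00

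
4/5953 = 4/5953= 0.00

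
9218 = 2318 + 6900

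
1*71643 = 71643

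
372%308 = 64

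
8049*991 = 7976559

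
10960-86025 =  - 75065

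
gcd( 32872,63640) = 8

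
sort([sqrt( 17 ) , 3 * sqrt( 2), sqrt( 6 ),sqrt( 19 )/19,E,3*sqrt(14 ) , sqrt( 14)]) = [ sqrt( 19 )/19, sqrt (6),E,  sqrt(14 ),sqrt( 17),3 *sqrt( 2), 3 * sqrt( 14) ] 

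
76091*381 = 28990671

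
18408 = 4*4602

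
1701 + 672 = 2373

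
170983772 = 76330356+94653416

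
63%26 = 11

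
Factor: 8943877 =89^1 * 100493^1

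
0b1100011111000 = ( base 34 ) 5I0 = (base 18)11D2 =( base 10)6392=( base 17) 1520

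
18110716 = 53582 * 338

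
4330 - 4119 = 211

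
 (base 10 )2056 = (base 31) 24a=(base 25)376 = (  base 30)28g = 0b100000001000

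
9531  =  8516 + 1015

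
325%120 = 85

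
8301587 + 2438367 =10739954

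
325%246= 79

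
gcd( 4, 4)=4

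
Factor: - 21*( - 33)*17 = 11781 = 3^2*7^1 * 11^1*17^1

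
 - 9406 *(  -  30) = 282180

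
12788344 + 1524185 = 14312529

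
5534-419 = 5115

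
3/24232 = 3/24232 = 0.00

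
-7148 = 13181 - 20329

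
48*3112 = 149376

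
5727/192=1909/64 = 29.83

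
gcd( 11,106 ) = 1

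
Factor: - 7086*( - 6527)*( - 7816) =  - 2^4*3^1*  61^1*107^1*977^1*1181^1 = - 361492516752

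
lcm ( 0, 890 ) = 0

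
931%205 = 111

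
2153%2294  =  2153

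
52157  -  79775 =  -27618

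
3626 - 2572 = 1054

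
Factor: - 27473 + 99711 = 72238 = 2^1*19^1 * 1901^1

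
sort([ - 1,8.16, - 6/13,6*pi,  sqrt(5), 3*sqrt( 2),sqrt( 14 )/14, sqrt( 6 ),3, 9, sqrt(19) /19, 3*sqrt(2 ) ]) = [ - 1 ,  -  6/13,  sqrt(19)/19,sqrt(14)/14, sqrt( 5 )  ,  sqrt( 6),3, 3*sqrt ( 2),  3*sqrt(2 ),8.16, 9,6*pi] 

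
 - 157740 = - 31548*5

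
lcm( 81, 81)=81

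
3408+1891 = 5299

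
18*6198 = 111564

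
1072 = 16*67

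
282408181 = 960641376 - 678233195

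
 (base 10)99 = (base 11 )90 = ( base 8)143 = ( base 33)30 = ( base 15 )69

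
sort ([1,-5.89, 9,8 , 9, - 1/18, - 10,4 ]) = [ - 10, - 5.89,  -  1/18,1,4,8,  9, 9]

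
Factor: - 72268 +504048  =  2^2*5^1 *21589^1  =  431780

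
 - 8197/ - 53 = 154 + 35/53  =  154.66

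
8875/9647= 8875/9647= 0.92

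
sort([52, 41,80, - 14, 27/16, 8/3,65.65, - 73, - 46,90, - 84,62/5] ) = [ - 84 , - 73, - 46, - 14, 27/16, 8/3, 62/5, 41, 52, 65.65, 80,90]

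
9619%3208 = 3203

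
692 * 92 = 63664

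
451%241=210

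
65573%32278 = 1017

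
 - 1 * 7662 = -7662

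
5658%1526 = 1080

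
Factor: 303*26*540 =4254120 = 2^3  *  3^4* 5^1*13^1*101^1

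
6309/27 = 233  +  2/3  =  233.67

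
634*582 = 368988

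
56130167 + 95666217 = 151796384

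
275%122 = 31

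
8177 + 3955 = 12132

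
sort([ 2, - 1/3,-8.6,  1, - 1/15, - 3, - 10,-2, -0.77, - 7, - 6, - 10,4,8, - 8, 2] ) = [ - 10, - 10 , - 8.6,  -  8, - 7 , - 6, - 3,- 2,-0.77, - 1/3, - 1/15, 1,2,2, 4,8]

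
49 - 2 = 47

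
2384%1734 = 650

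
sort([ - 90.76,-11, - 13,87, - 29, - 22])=[ - 90.76,  -  29, - 22 , - 13, - 11, 87]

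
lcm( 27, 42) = 378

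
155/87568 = 155/87568 = 0.00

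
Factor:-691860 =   -  2^2*3^1*5^1*13^1*887^1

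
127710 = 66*1935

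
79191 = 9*8799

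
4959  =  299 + 4660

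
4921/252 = 19+ 19/36 = 19.53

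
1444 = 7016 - 5572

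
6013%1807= 592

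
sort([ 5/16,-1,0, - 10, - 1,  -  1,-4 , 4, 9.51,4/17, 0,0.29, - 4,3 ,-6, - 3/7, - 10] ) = [ -10,- 10, - 6, - 4, - 4,- 1, - 1 , - 1, - 3/7, 0,0,4/17,0.29,5/16,3,4,  9.51]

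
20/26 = 10/13 = 0.77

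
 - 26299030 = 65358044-91657074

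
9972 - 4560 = 5412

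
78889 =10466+68423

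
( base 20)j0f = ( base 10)7615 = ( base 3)101110001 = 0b1110110111111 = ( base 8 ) 16677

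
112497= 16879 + 95618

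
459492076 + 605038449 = 1064530525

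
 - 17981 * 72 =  - 1294632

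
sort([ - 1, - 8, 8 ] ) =[-8, - 1, 8] 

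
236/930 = 118/465 = 0.25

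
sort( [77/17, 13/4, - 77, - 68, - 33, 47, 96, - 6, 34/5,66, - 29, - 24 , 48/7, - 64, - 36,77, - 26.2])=[ - 77, - 68, - 64,- 36, - 33, - 29, - 26.2, - 24,- 6,13/4, 77/17, 34/5,48/7, 47, 66,77,96] 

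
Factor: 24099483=3^1*8033161^1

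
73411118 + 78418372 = 151829490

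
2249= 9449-7200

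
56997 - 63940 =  - 6943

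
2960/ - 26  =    -  1480/13 = -113.85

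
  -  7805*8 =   -  62440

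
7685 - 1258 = 6427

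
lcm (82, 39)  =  3198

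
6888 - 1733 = 5155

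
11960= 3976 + 7984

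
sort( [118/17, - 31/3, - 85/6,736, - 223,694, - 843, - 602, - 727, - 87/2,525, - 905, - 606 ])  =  [ - 905, - 843, - 727, - 606, - 602, - 223, - 87/2, - 85/6, - 31/3,118/17,525, 694 , 736]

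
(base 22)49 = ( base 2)1100001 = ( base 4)1201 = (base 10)97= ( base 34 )2t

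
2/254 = 1/127 = 0.01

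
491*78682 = 38632862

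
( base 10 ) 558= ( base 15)273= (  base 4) 20232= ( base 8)1056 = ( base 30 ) ii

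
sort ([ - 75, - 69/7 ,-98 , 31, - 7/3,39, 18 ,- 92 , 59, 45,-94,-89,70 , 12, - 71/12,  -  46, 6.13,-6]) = [-98 , - 94,-92, - 89, - 75,  -  46,-69/7, - 6, - 71/12, - 7/3, 6.13,12,18,31,39 , 45, 59 , 70]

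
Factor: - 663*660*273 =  - 2^2 *3^3*5^1*7^1*11^1 * 13^2*17^1 = -119459340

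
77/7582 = 77/7582 = 0.01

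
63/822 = 21/274 = 0.08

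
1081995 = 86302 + 995693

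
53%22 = 9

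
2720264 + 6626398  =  9346662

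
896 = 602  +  294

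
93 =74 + 19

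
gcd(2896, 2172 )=724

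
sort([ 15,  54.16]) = [ 15, 54.16]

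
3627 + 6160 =9787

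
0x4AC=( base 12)838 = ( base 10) 1196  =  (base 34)116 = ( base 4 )102230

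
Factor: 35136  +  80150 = 115286 = 2^1*59^1 * 977^1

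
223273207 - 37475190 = 185798017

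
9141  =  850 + 8291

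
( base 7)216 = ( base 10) 111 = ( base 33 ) 3C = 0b1101111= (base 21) 56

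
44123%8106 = 3593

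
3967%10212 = 3967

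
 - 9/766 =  - 9/766 = - 0.01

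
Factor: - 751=-751^1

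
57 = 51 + 6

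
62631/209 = 62631/209= 299.67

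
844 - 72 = 772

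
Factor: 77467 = 13^1 * 59^1*101^1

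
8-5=3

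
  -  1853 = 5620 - 7473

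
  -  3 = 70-73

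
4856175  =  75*64749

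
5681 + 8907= 14588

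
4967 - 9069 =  - 4102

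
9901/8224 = 1+1677/8224 = 1.20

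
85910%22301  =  19007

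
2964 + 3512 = 6476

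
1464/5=1464/5 = 292.80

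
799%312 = 175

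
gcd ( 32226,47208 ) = 6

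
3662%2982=680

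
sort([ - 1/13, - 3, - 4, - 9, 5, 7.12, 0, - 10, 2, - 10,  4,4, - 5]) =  [ - 10,-10,  -  9 , - 5, - 4, - 3, - 1/13,0, 2, 4,4, 5, 7.12]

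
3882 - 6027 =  - 2145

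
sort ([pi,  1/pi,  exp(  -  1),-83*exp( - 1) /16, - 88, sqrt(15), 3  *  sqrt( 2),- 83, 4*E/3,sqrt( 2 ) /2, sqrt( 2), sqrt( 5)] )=[ - 88, - 83, - 83*exp ( - 1) /16,1/pi, exp( - 1), sqrt( 2) /2, sqrt (2), sqrt(5), pi, 4*E/3, sqrt ( 15), 3 *sqrt( 2 )] 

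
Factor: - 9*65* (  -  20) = 2^2*3^2*5^2* 13^1= 11700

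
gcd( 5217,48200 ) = 1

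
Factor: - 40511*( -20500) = 830475500 = 2^2 * 5^3*17^1*41^1*2383^1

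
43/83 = 43/83 = 0.52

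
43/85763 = 43/85763 = 0.00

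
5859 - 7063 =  - 1204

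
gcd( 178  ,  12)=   2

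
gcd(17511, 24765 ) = 39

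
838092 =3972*211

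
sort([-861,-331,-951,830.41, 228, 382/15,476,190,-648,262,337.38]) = [ - 951,-861 , - 648, - 331, 382/15 , 190,228,262,337.38,476,830.41]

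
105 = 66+39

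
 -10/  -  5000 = 1/500 = 0.00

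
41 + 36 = 77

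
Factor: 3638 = 2^1*17^1*107^1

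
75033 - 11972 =63061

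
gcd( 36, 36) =36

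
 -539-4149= -4688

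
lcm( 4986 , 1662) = 4986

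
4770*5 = 23850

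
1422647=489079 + 933568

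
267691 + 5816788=6084479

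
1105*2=2210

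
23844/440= 5961/110 = 54.19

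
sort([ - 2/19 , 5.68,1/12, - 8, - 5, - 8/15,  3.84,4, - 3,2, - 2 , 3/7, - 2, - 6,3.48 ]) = [-8, -6, - 5, - 3 ,-2, - 2, - 8/15, - 2/19,1/12,3/7, 2,  3.48,  3.84,4,5.68 ]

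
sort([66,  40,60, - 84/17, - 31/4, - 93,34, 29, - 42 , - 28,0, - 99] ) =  [ - 99, - 93, - 42, - 28, - 31/4, - 84/17, 0,29,  34, 40 , 60,  66 ] 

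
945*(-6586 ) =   -  6223770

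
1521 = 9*169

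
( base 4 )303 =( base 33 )1I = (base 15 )36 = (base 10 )51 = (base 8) 63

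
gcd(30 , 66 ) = 6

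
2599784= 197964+2401820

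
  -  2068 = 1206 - 3274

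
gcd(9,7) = 1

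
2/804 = 1/402=   0.00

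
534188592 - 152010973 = 382177619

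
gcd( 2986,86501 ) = 1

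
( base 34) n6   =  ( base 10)788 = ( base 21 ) 1GB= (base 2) 1100010100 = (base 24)18K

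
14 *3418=47852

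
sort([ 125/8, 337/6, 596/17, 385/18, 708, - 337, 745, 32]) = [-337, 125/8,385/18, 32,596/17,337/6,708, 745]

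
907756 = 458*1982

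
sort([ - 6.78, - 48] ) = [ - 48, - 6.78]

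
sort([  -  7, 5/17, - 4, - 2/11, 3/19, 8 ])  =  [ - 7 ,  -  4,  -  2/11, 3/19, 5/17,  8]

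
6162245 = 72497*85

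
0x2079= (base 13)3A26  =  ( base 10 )8313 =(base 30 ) 973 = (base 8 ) 20171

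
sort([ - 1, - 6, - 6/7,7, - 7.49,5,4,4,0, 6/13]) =[ - 7.49, - 6,-1, - 6/7,0,6/13,4,4,5, 7 ]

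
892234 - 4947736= - 4055502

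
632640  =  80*7908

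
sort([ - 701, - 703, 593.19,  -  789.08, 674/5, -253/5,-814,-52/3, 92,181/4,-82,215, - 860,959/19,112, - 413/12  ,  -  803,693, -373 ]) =[ - 860,  -  814, - 803,  -  789.08, - 703,  -  701, - 373, -82, - 253/5, - 413/12, - 52/3, 181/4,959/19,92 , 112, 674/5,215,593.19 , 693]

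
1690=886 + 804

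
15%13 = 2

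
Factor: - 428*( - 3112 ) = 1331936 = 2^5 * 107^1*389^1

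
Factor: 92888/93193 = 2^3*17^1*41^( - 1)*683^1*2273^( - 1)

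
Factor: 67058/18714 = 3^( - 1) * 3119^(  -  1) *33529^1= 33529/9357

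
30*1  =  30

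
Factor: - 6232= - 2^3*19^1*41^1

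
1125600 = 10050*112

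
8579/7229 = 8579/7229 = 1.19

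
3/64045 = 3/64045  =  0.00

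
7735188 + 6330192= 14065380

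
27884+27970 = 55854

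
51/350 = 51/350 = 0.15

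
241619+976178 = 1217797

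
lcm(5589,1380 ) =111780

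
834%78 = 54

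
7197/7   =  7197/7 = 1028.14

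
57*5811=331227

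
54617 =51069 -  - 3548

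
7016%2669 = 1678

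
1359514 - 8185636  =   - 6826122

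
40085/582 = 40085/582= 68.87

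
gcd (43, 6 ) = 1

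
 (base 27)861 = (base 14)2283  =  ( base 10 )5995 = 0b1011101101011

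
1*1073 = 1073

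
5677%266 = 91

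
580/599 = 580/599 = 0.97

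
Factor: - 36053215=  - 5^1*11^1* 113^1*5801^1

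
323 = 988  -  665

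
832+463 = 1295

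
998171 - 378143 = 620028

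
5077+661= 5738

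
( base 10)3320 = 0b110011111000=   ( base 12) 1b08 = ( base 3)11112222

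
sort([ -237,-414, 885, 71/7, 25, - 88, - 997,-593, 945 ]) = [-997, - 593,-414,-237,-88, 71/7,25,885, 945]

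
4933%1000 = 933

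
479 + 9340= 9819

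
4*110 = 440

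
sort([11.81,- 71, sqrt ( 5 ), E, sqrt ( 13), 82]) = [-71, sqrt( 5),E,sqrt ( 13 ), 11.81, 82 ] 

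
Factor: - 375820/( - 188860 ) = 7^(  -  1)*23^1*43^1 * 71^ (- 1)= 989/497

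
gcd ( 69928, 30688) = 8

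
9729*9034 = 87891786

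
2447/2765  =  2447/2765 = 0.88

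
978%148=90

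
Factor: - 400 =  - 2^4*5^2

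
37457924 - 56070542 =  - 18612618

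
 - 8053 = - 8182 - -129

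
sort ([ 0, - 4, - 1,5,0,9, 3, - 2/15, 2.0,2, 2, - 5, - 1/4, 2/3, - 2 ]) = [ - 5,  -  4, - 2, - 1, - 1/4, - 2/15, 0, 0,2/3,2.0,2,2, 3,  5,9] 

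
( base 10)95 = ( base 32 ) 2V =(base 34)2r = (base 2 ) 1011111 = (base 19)50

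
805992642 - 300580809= 505411833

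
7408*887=6570896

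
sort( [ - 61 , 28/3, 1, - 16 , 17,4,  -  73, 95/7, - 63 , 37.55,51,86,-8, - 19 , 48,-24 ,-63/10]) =[ - 73,-63,-61, -24 , - 19, - 16, - 8, - 63/10,1, 4 , 28/3, 95/7,17, 37.55, 48, 51, 86 ]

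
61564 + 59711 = 121275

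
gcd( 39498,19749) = 19749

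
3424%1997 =1427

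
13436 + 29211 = 42647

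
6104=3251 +2853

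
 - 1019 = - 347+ - 672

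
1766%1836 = 1766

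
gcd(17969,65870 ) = 7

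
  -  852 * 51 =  - 43452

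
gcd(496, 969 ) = 1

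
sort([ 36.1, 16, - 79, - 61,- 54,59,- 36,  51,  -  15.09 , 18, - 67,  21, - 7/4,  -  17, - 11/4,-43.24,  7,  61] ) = [-79,- 67, -61,-54,  -  43.24, - 36,  -  17, - 15.09,- 11/4  , - 7/4 , 7,  16, 18,  21, 36.1,51,59,61] 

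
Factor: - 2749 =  - 2749^1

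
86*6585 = 566310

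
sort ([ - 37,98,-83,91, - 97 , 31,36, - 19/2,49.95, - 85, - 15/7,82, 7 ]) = [ -97 ,- 85,-83 ,-37, - 19/2, - 15/7,7, 31,  36,49.95 , 82, 91,98 ] 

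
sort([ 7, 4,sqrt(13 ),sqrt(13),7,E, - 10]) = [ - 10, E,  sqrt( 13),sqrt( 13),4, 7,  7 ] 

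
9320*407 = 3793240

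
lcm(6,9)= 18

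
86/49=86/49 =1.76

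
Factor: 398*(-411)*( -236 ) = 2^3*3^1*59^1*137^1*199^1 =38604408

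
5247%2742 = 2505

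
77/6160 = 1/80 = 0.01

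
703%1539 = 703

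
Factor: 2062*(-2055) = -4237410 = - 2^1*3^1 * 5^1*137^1*1031^1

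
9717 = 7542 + 2175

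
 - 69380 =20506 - 89886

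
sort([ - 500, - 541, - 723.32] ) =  [-723.32, - 541 , - 500]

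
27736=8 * 3467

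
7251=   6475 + 776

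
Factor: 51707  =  29^1*1783^1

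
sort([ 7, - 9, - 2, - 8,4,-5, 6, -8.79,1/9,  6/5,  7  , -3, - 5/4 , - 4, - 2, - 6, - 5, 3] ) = [ - 9, - 8.79, - 8 ,  -  6, - 5,  -  5,- 4,-3, - 2, - 2, - 5/4, 1/9, 6/5, 3, 4, 6,7, 7 ]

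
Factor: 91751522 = 2^1*41^1*1118921^1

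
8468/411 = 8468/411 = 20.60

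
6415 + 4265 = 10680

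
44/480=11/120 = 0.09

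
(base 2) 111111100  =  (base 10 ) 508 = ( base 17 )1cf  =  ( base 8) 774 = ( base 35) EI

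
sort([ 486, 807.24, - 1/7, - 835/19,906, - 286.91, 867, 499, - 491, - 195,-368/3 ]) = [  -  491,-286.91, - 195,-368/3, - 835/19, - 1/7 , 486, 499,807.24, 867, 906] 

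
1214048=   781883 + 432165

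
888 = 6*148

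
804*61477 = 49427508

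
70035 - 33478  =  36557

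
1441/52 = 27 +37/52 = 27.71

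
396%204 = 192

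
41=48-7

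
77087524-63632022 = 13455502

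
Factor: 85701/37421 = 3^1 * 7^2*11^1*23^( - 1 )*53^1 * 1627^( - 1 )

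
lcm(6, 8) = 24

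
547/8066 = 547/8066 = 0.07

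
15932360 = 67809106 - 51876746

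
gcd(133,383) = 1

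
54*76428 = 4127112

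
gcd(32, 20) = 4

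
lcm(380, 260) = 4940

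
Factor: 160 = 2^5 *5^1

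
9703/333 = 29 + 46/333= 29.14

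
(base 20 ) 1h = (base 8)45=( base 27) 1a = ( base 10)37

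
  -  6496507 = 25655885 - 32152392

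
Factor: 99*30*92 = 273240 =2^3*3^3*5^1*11^1*23^1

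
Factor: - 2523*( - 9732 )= 2^2*3^2*29^2*811^1 = 24553836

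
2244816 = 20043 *112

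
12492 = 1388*9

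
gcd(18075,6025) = 6025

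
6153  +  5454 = 11607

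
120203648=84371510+35832138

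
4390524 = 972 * 4517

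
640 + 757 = 1397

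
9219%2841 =696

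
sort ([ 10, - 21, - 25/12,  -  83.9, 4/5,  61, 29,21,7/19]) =[ - 83.9, -21, - 25/12,7/19, 4/5, 10,21, 29, 61]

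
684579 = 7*97797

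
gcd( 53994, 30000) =6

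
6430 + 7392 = 13822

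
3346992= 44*76068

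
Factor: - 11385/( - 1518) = 15/2 = 2^( - 1) * 3^1 * 5^1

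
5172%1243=200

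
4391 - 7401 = -3010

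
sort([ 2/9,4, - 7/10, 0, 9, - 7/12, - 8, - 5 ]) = [ -8, - 5, - 7/10, - 7/12,0, 2/9, 4,9] 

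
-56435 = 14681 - 71116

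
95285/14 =95285/14 =6806.07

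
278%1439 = 278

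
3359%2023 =1336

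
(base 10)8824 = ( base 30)9o4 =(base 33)83d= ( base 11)66a2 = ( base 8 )21170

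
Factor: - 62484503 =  - 17^1*313^1*11743^1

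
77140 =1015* 76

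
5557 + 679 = 6236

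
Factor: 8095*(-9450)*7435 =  - 568760771250  =  -2^1*3^3*5^4*7^1*1487^1*1619^1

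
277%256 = 21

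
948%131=31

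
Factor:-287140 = -2^2*5^1 * 7^2*293^1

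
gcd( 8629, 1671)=1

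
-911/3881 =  - 1+2970/3881  =  - 0.23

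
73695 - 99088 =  - 25393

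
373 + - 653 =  - 280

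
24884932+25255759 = 50140691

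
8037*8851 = 71135487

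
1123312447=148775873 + 974536574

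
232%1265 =232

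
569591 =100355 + 469236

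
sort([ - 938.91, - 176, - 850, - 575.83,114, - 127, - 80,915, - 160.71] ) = [ - 938.91, - 850,-575.83, - 176, - 160.71, - 127, - 80, 114 , 915] 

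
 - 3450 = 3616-7066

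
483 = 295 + 188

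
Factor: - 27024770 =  - 2^1 *5^1*23^1 * 117499^1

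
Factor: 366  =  2^1*3^1*61^1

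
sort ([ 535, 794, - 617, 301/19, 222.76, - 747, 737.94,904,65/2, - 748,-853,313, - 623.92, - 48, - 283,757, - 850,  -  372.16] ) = [ - 853,  -  850,-748,- 747, - 623.92, -617, - 372.16, - 283, - 48, 301/19,65/2, 222.76,313,535,737.94,757,794,904]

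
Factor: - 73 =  - 73^1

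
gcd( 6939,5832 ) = 27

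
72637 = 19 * 3823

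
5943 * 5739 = 34106877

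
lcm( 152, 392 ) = 7448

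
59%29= 1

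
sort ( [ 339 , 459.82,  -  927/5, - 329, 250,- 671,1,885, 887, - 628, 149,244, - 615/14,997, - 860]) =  [ - 860, -671, - 628, - 329,  -  927/5, - 615/14,1, 149,244,250,339,459.82,885,887, 997 ]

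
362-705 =  -  343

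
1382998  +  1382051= 2765049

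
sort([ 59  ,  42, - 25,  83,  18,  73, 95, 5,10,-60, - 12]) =[ - 60, - 25, - 12,5, 10,18, 42, 59, 73,83, 95] 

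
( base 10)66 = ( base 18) 3c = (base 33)20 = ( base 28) 2A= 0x42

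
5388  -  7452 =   -  2064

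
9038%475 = 13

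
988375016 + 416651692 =1405026708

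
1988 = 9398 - 7410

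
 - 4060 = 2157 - 6217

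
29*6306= 182874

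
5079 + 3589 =8668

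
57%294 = 57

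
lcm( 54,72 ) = 216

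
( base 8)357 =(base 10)239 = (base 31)7m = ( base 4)3233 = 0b11101111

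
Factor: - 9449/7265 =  -5^( - 1 ) * 11^1*859^1*1453^( - 1) 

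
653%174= 131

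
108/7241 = 108/7241 = 0.01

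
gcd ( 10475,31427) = 1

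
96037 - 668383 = -572346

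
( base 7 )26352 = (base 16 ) 1B84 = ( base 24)C5C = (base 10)7044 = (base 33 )6FF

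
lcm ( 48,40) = 240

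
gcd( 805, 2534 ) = 7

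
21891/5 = 4378+1/5 = 4378.20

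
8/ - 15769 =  - 8/15769 = -0.00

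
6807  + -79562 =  - 72755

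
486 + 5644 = 6130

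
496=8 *62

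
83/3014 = 83/3014 = 0.03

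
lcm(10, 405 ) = 810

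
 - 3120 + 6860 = 3740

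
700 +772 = 1472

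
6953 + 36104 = 43057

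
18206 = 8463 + 9743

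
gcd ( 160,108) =4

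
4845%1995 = 855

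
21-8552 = - 8531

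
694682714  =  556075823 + 138606891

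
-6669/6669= -1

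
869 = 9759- 8890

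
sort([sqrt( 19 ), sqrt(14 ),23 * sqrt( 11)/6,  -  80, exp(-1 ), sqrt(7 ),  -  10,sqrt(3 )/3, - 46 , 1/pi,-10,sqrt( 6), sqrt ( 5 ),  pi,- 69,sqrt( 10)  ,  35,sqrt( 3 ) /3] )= [ - 80,-69, -46, - 10,-10, 1/pi,exp( -1 ),sqrt( 3) /3,sqrt( 3 ) /3 , sqrt( 5),sqrt(6),sqrt( 7), pi , sqrt( 10),sqrt(14 ) , sqrt( 19),23 * sqrt( 11)/6,35]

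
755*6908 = 5215540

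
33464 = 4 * 8366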